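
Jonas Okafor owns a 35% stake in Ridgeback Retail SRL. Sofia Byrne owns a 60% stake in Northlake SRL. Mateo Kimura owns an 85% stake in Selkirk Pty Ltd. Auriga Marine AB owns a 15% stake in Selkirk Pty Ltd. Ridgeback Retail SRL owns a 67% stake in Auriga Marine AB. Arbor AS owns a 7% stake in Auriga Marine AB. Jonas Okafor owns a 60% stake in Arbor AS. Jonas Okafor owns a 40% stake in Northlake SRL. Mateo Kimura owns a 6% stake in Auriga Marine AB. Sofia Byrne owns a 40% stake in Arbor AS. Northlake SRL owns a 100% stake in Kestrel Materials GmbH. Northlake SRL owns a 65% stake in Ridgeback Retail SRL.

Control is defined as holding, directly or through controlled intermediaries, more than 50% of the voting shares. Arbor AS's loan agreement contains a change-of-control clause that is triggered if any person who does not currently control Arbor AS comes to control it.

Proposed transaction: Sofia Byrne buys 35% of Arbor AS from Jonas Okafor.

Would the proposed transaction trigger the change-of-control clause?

Yes

The purchase adds only to Sofia's holdings (Jonas's stake shrinks), so Sofia is the only person who could newly come to control Arbor.
Sofia holds 60% of Northlake, so Sofia controls Northlake.
Northlake holds 65% of Ridgeback, so Sofia controls Ridgeback.
Northlake holds 100% of Kestrel, so Sofia controls Kestrel.
Ridgeback holds 67% of Auriga, so Sofia controls Auriga.
In Arbor, Sofia's side holds only 40%, not > 50%.
So before the transaction, Sofia does not control Arbor.
After the purchase, Sofia's direct stake in Arbor rises to 40% + 35% = 75%, and Jonas's stake falls to 25%.
Sofia holds 75% of Arbor, so Sofia controls Arbor.
Sofia did not control Arbor before and does after, so the clause is triggered.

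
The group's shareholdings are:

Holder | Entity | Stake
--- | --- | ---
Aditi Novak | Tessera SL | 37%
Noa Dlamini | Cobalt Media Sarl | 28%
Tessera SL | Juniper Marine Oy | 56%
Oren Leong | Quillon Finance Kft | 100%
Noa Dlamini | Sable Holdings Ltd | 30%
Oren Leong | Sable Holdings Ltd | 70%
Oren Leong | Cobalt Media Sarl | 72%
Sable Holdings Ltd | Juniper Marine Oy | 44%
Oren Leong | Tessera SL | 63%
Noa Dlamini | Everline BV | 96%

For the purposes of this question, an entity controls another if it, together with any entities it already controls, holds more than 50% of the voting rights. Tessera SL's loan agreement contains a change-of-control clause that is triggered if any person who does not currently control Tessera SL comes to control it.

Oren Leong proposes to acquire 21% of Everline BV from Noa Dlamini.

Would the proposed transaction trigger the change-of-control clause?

No

The purchase adds only to Oren's holdings (Noa's stake shrinks), so Oren is the only person who could newly come to control Tessera.
Oren holds 63% of Tessera, so Oren controls Tessera.
So Oren already controls Tessera before the transaction.
After the purchase, Oren holds 21% of Everline directly, and Noa's stake falls to 75%.
Oren controlled Tessera already, so this is not a new person acquiring control; every other person's position is unchanged or reduced.
No new person acquires control, so the clause is not triggered.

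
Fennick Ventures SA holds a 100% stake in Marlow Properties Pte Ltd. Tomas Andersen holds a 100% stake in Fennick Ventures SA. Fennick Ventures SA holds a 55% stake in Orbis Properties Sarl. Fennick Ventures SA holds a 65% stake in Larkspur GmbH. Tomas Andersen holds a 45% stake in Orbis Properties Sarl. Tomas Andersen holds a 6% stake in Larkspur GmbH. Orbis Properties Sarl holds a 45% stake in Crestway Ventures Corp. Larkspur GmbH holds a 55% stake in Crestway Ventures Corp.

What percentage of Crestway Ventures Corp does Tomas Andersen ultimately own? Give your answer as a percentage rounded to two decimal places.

84.05%

Tomas reaches Crestway along 4 paths.
Via Fennick → Larkspur: 100% × 65% × 55% = 35.75%.
Via Larkspur: 6% × 55% = 3.3%.
Via Fennick → Orbis: 100% × 55% × 45% = 24.75%.
Via Orbis: 45% × 45% = 20.25%.
Total: 35.75% + 3.3% + 24.75% + 20.25% = 84.05%.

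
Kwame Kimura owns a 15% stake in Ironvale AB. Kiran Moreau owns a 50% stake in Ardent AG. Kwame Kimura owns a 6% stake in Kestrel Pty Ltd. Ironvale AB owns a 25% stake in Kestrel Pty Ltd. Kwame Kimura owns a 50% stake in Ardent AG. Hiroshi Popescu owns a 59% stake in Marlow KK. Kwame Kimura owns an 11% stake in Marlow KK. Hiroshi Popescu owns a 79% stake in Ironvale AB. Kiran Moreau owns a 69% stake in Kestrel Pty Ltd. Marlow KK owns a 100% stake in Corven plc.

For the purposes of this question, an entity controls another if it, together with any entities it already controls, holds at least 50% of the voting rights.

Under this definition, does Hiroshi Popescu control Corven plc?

Yes

Hiroshi holds 59% of Marlow, so Hiroshi controls Marlow.
Marlow holds 100% of Corven, so Hiroshi controls Corven.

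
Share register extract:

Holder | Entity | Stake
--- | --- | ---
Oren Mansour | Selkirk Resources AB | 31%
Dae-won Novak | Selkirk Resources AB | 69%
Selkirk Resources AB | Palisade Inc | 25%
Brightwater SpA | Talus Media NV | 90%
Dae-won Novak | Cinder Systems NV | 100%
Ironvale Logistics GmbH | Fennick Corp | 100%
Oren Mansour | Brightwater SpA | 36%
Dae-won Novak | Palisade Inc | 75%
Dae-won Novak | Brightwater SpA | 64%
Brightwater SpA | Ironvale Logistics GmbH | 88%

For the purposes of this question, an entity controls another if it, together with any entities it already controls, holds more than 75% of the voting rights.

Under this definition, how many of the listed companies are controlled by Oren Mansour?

Oren's largest direct stake is 36% in Brightwater, which does not meet the threshold.
Oren controls 0 companies.

0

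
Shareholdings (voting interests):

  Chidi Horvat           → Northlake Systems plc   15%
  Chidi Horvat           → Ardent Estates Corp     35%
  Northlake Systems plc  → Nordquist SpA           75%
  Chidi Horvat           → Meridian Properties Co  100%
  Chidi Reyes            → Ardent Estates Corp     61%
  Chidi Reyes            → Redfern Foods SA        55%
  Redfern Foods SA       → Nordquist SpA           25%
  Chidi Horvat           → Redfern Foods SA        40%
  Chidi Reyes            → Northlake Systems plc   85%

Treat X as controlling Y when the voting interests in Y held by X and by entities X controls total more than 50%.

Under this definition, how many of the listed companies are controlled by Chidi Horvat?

1

Chidi Horvat holds 100% of Meridian, so Chidi Horvat controls Meridian.
No other company's threshold is met.
Chidi Horvat controls 1 company.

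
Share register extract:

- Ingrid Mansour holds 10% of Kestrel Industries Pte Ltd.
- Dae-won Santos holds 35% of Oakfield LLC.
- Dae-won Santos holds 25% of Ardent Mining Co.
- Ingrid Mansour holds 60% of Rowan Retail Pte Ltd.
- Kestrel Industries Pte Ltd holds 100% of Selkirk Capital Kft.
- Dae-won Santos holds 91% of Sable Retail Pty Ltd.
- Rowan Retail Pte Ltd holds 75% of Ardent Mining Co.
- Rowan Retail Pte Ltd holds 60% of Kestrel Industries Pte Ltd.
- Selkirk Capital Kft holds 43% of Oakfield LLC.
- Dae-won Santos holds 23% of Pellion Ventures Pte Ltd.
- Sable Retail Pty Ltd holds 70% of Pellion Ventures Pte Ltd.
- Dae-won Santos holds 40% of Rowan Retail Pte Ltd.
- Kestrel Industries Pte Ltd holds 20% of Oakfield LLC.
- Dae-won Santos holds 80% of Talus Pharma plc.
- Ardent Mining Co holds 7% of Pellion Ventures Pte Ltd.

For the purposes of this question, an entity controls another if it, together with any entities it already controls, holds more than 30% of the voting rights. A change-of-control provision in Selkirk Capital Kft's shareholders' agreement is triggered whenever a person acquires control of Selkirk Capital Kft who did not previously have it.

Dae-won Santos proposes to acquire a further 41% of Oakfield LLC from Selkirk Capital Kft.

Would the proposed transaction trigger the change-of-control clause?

No

The purchase adds only to Dae-won's holdings (Selkirk's stake shrinks), so Dae-won is the only person who could newly come to control Selkirk.
Dae-won holds 40% of Rowan, so Dae-won controls Rowan.
Rowan holds 60% of Kestrel, so Dae-won controls Kestrel.
Kestrel holds 100% of Selkirk, so Dae-won controls Selkirk.
So Dae-won already controls Selkirk before the transaction.
After the purchase, Dae-won's direct stake in Oakfield rises to 35% + 41% = 76%, and Selkirk's stake falls to 2%.
Dae-won controlled Selkirk already, so this is not a new person acquiring control; every other person's position is unchanged or reduced.
No new person acquires control, so the clause is not triggered.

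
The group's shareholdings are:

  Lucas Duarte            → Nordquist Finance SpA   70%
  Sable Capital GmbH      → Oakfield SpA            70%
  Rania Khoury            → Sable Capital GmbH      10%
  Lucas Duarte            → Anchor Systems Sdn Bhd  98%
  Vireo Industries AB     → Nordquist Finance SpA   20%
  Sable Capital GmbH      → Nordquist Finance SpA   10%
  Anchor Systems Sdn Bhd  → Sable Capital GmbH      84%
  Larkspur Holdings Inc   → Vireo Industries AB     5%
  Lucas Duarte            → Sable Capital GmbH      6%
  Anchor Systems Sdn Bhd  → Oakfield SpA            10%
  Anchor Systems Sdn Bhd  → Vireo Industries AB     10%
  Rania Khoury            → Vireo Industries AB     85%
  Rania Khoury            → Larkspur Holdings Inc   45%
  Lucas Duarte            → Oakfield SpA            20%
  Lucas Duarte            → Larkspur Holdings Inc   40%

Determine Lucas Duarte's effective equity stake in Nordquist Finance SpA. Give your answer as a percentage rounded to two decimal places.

81.19%

Lucas reaches Nordquist along 5 paths.
Direct stake: 70% = 70%.
Via Larkspur → Vireo: 40% × 5% × 20% = 0.4%.
Via Anchor → Vireo: 98% × 10% × 20% = 1.96%.
Via Anchor → Sable: 98% × 84% × 10% = 8.232%.
Via Sable: 6% × 10% = 0.6%.
Total: 70% + 0.4% + 1.96% + 8.232% + 0.6% = 81.192%.
Rounded: 81.19%.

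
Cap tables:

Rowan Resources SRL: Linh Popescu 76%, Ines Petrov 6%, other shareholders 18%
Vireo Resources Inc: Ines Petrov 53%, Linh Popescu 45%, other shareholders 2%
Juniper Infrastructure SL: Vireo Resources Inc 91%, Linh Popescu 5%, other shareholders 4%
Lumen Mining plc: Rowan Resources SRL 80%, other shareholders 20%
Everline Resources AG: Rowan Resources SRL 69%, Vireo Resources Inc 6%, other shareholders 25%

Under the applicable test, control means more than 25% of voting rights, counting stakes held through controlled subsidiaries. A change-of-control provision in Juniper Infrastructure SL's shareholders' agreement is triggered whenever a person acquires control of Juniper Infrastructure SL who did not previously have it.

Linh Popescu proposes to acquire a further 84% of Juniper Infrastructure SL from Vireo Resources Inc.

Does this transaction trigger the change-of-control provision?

No

The purchase adds only to Linh's holdings (Vireo's stake shrinks), so Linh is the only person who could newly come to control Juniper.
Linh holds 45% of Vireo, so Linh controls Vireo.
Vireo and Linh together hold 91% + 5% = 96% of Juniper, so Linh controls Juniper.
So Linh already controls Juniper before the transaction.
After the purchase, Linh's direct stake in Juniper rises to 5% + 84% = 89%, and Vireo's stake falls to 7%.
Linh controlled Juniper already, so this is not a new person acquiring control; every other person's position is unchanged or reduced.
No new person acquires control, so the clause is not triggered.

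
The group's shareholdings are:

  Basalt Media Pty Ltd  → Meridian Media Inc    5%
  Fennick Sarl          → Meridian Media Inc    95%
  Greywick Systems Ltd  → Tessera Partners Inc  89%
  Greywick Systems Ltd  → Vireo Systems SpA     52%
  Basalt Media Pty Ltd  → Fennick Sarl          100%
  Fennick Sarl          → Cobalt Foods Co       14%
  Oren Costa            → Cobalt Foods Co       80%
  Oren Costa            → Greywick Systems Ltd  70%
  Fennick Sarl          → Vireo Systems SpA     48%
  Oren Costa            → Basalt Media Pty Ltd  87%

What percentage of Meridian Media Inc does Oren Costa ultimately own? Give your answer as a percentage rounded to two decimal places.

Oren reaches Meridian along 2 paths.
Via Basalt → Fennick: 87% × 100% × 95% = 82.65%.
Via Basalt: 87% × 5% = 4.35%.
Total: 82.65% + 4.35% = 87%.
Rounded: 87.00%.

87.00%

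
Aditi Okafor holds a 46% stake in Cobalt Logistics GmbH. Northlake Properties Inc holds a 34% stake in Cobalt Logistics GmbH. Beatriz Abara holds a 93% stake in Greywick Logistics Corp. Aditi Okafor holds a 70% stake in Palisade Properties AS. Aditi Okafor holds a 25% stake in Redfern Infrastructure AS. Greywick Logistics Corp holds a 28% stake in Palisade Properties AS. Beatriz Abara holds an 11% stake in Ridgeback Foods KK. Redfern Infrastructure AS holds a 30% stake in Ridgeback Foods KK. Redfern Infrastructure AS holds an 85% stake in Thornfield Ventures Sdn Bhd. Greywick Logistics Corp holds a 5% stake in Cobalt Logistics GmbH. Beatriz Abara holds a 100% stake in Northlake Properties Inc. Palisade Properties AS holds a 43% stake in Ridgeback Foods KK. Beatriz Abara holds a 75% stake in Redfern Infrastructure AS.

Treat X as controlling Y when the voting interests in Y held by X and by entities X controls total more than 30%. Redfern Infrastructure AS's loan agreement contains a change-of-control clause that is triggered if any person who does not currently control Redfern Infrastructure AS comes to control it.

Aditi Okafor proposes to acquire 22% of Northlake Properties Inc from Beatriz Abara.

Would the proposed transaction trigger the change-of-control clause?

The purchase adds only to Aditi's holdings (Beatriz's stake shrinks), so Aditi is the only person who could newly come to control Redfern.
Aditi holds 70% of Palisade, so Aditi controls Palisade.
Palisade holds 43% of Ridgeback, so Aditi controls Ridgeback.
Aditi holds 46% of Cobalt, so Aditi controls Cobalt.
In Redfern, Aditi's side holds only 25%, not > 30%.
So before the transaction, Aditi does not control Redfern.
After the purchase, Aditi holds 22% of Northlake directly, and Beatriz's stake falls to 78%.
Aditi's side now holds 22% of Northlake, not > 30%, so Aditi still does not control Northlake.
After the transaction, Aditi's side holds 25% of Redfern, not > 30%, so Aditi still does not control Redfern.
No new person acquires control, so the clause is not triggered.

No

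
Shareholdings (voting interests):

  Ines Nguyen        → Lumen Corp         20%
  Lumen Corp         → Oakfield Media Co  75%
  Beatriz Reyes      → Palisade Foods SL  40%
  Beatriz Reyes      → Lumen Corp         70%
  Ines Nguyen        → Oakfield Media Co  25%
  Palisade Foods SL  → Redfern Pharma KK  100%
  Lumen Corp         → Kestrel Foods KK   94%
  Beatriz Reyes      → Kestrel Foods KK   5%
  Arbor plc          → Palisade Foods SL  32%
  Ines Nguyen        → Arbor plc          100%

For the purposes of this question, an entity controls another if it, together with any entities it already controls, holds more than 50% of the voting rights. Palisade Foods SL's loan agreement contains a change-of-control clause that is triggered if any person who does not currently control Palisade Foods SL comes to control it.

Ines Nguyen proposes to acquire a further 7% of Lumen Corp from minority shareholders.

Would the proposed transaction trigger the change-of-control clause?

No

The purchase changes only Ines's holdings, so Ines is the only person who could newly come to control Palisade.
Ines holds 100% of Arbor, so Ines controls Arbor.
In Palisade, Ines's side holds only 32%, not > 50%.
So before the transaction, Ines does not control Palisade.
After the purchase, Ines's direct stake in Lumen rises to 20% + 7% = 27%.
Ines's side now holds 27% of Lumen, not > 50%, so Ines still does not control Lumen.
After the transaction, Ines's side holds 32% of Palisade, not > 50%, so Ines still does not control Palisade.
No new person acquires control, so the clause is not triggered.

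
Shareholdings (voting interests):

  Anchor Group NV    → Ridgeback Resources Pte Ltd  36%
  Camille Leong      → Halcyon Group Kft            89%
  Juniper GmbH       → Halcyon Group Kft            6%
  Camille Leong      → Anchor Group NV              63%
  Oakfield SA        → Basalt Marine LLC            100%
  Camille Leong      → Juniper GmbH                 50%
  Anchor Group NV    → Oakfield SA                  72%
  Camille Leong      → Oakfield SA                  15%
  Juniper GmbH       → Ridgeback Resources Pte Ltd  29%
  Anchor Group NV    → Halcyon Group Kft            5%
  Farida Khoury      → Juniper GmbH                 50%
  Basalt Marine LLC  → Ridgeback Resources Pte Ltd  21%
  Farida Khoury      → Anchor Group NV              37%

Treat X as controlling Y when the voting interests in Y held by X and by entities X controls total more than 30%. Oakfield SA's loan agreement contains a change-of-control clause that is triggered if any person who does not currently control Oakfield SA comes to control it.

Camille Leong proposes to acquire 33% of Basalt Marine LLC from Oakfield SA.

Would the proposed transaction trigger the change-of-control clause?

The purchase adds only to Camille's holdings (Oakfield's stake shrinks), so Camille is the only person who could newly come to control Oakfield.
Camille holds 63% of Anchor, so Camille controls Anchor.
Anchor and Camille together hold 72% + 15% = 87% of Oakfield, so Camille controls Oakfield.
So Camille already controls Oakfield before the transaction.
After the purchase, Camille holds 33% of Basalt directly, and Oakfield's stake falls to 67%.
Camille controlled Oakfield already, so this is not a new person acquiring control; every other person's position is unchanged or reduced.
No new person acquires control, so the clause is not triggered.

No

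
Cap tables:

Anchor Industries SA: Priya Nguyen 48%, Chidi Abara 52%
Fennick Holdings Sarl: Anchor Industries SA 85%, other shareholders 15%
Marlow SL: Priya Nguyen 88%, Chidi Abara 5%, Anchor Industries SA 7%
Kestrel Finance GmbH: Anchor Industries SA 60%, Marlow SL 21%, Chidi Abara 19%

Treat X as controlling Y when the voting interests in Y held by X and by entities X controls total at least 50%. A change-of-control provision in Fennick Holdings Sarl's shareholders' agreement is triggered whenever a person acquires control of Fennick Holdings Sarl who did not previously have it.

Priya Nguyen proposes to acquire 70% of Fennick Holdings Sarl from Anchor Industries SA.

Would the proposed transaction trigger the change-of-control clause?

The purchase adds only to Priya's holdings (Anchor's stake shrinks), so Priya is the only person who could newly come to control Fennick.
Priya holds 88% of Marlow, so Priya controls Marlow.
Neither Priya nor any entity Priya controls holds any voting interest in Fennick.
So before the transaction, Priya does not control Fennick.
After the purchase, Priya holds 70% of Fennick directly, and Anchor's stake falls to 15%.
Priya holds 70% of Fennick, so Priya controls Fennick.
Priya did not control Fennick before and does after, so the clause is triggered.

Yes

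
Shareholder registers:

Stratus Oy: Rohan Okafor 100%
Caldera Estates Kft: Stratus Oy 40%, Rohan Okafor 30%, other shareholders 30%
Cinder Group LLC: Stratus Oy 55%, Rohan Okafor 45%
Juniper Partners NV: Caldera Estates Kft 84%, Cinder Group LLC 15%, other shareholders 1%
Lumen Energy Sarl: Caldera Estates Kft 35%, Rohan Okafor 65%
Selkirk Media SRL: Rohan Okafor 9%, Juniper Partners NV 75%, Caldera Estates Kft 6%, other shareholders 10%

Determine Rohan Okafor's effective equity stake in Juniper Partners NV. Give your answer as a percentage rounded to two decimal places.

73.80%

Rohan reaches Juniper along 4 paths.
Via Stratus → Caldera: 100% × 40% × 84% = 33.6%.
Via Caldera: 30% × 84% = 25.2%.
Via Stratus → Cinder: 100% × 55% × 15% = 8.25%.
Via Cinder: 45% × 15% = 6.75%.
Total: 33.6% + 25.2% + 8.25% + 6.75% = 73.8%.
Rounded: 73.80%.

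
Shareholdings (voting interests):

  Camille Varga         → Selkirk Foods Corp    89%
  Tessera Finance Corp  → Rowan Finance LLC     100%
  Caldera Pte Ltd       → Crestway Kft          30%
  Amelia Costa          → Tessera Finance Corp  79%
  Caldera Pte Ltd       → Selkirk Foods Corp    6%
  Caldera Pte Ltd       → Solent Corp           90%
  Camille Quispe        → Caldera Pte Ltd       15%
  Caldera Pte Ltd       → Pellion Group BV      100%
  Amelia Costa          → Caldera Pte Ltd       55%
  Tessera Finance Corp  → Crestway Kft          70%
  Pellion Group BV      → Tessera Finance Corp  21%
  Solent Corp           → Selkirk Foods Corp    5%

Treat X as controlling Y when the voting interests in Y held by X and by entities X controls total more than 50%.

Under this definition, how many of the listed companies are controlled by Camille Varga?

Camille Varga holds 89% of Selkirk, so Camille Varga controls Selkirk.
No other company's threshold is met.
Camille Varga controls 1 company.

1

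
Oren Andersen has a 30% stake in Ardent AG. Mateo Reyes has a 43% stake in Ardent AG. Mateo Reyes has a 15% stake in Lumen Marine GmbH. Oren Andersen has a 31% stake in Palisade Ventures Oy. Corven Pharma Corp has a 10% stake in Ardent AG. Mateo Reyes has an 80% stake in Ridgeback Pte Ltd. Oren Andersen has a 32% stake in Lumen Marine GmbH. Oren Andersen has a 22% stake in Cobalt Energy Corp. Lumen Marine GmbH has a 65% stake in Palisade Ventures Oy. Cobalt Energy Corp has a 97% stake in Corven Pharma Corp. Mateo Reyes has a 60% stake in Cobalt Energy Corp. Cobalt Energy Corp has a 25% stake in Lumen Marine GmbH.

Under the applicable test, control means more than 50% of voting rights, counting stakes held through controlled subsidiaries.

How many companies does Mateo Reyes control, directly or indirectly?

Mateo holds 60% of Cobalt, so Mateo controls Cobalt.
Mateo holds 80% of Ridgeback, so Mateo controls Ridgeback.
Cobalt holds 97% of Corven, so Mateo controls Corven.
Corven and Mateo together hold 10% + 43% = 53% of Ardent, so Mateo controls Ardent.
No other company's threshold is met.
Mateo controls 4 companies.

4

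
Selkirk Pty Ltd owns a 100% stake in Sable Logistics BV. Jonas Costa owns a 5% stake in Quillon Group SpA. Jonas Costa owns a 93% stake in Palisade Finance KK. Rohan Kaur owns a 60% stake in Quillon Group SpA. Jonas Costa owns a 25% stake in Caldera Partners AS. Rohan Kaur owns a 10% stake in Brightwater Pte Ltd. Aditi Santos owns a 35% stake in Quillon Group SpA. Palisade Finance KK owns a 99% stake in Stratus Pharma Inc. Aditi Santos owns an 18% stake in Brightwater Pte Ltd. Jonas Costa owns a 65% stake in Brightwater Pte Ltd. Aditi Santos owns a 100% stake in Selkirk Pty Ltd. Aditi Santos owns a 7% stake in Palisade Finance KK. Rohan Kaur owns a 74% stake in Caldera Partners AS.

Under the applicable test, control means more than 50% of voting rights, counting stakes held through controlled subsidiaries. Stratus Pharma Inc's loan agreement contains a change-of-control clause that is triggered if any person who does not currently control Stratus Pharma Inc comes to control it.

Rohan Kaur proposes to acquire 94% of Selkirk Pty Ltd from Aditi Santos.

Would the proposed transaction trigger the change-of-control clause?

No

The purchase adds only to Rohan's holdings (Aditi's stake shrinks), so Rohan is the only person who could newly come to control Stratus.
Rohan holds 74% of Caldera, so Rohan controls Caldera.
Rohan holds 60% of Quillon, so Rohan controls Quillon.
Neither Rohan nor any entity Rohan controls holds any voting interest in Stratus.
So before the transaction, Rohan does not control Stratus.
After the purchase, Rohan holds 94% of Selkirk directly, and Aditi's stake falls to 6%.
Rohan holds 94% of Selkirk, so Rohan controls Selkirk.
Selkirk holds 100% of Sable, so Rohan controls Sable.
After the transaction, neither Rohan nor any entity Rohan controls holds a voting interest in Stratus, so Rohan still does not control it.
No new person acquires control, so the clause is not triggered.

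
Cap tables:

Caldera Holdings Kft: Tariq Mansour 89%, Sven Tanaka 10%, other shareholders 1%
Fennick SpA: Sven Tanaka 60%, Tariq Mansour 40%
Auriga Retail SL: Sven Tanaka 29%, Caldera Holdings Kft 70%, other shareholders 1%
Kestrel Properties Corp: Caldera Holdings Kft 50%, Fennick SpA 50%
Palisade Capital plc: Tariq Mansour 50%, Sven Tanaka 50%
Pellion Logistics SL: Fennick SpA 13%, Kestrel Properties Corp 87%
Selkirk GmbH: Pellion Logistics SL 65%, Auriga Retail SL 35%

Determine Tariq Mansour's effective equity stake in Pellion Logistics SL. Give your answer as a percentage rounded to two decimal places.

Tariq reaches Pellion along 3 paths.
Via Fennick: 40% × 13% = 5.2%.
Via Caldera → Kestrel: 89% × 50% × 87% = 38.715%.
Via Fennick → Kestrel: 40% × 50% × 87% = 17.4%.
Total: 5.2% + 38.715% + 17.4% = 61.315%.
Rounded: 61.32%.

61.32%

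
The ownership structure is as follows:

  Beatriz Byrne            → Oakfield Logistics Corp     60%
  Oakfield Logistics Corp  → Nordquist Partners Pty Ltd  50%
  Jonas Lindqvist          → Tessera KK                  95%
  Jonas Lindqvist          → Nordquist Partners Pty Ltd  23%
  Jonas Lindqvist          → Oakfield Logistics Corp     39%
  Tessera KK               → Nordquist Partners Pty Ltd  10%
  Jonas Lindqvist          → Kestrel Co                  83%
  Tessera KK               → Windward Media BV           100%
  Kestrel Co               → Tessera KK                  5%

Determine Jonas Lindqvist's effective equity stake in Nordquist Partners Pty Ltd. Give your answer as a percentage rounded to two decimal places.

52.42%

Jonas reaches Nordquist along 4 paths.
Via Oakfield: 39% × 50% = 19.5%.
Via Kestrel → Tessera: 83% × 5% × 10% = 0.415%.
Via Tessera: 95% × 10% = 9.5%.
Direct stake: 23% = 23%.
Total: 19.5% + 0.415% + 9.5% + 23% = 52.415%.
Rounded: 52.42%.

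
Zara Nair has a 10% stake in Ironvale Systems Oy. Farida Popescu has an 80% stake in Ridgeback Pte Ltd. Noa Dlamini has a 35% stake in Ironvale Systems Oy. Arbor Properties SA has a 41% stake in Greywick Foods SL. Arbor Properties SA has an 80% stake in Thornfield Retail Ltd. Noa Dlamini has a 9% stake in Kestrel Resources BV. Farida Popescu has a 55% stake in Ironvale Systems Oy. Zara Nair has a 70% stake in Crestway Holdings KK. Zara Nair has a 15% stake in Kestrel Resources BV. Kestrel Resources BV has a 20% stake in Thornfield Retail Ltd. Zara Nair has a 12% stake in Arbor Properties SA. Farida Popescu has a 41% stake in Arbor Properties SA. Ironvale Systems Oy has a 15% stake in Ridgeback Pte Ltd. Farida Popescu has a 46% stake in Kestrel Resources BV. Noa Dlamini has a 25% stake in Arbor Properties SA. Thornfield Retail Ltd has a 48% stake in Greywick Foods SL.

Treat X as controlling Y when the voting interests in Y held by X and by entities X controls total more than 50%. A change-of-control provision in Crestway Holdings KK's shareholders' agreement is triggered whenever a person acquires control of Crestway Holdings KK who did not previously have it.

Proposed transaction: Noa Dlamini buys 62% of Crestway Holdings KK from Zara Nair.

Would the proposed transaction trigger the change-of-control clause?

The purchase adds only to Noa's holdings (Zara's stake shrinks), so Noa is the only person who could newly come to control Crestway.
Noa's largest direct stake is 35% in Ironvale, which does not meet the threshold, so Noa controls no company.
Neither Noa nor any entity Noa controls holds any voting interest in Crestway.
So before the transaction, Noa does not control Crestway.
After the purchase, Noa holds 62% of Crestway directly, and Zara's stake falls to 8%.
Noa holds 62% of Crestway, so Noa controls Crestway.
Noa did not control Crestway before and does after, so the clause is triggered.

Yes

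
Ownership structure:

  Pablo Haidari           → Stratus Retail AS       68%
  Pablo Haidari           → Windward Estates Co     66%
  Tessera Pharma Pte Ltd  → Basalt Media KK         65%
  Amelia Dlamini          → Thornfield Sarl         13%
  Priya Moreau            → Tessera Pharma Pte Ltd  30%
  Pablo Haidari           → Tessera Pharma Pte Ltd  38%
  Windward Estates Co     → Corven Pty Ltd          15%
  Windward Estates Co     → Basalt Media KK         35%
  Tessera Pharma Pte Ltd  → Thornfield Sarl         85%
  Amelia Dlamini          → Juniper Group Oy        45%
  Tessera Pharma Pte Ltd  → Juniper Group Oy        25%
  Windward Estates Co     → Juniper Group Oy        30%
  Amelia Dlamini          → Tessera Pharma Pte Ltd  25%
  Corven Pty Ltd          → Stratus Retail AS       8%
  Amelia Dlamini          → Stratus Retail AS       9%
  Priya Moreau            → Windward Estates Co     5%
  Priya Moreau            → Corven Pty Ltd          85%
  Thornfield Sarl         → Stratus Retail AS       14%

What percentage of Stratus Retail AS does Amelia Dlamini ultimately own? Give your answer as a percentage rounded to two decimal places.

13.80%

Amelia reaches Stratus along 3 paths.
Via Thornfield: 13% × 14% = 1.82%.
Via Tessera → Thornfield: 25% × 85% × 14% = 2.975%.
Direct stake: 9% = 9%.
Total: 1.82% + 2.975% + 9% = 13.795%.
Rounded: 13.80%.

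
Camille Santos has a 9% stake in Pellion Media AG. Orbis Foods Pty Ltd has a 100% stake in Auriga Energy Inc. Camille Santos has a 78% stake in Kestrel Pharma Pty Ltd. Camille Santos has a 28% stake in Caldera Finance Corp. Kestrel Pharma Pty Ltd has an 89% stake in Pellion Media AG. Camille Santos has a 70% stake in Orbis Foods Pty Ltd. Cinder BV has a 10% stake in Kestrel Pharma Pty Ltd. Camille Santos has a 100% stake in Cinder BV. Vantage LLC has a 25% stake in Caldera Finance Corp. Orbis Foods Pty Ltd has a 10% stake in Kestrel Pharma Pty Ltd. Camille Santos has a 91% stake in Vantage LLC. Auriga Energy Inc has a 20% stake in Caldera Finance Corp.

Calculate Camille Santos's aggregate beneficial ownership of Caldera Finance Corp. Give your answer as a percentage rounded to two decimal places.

64.75%

Camille reaches Caldera along 3 paths.
Via Orbis → Auriga: 70% × 100% × 20% = 14%.
Via Vantage: 91% × 25% = 22.75%.
Direct stake: 28% = 28%.
Total: 14% + 22.75% + 28% = 64.75%.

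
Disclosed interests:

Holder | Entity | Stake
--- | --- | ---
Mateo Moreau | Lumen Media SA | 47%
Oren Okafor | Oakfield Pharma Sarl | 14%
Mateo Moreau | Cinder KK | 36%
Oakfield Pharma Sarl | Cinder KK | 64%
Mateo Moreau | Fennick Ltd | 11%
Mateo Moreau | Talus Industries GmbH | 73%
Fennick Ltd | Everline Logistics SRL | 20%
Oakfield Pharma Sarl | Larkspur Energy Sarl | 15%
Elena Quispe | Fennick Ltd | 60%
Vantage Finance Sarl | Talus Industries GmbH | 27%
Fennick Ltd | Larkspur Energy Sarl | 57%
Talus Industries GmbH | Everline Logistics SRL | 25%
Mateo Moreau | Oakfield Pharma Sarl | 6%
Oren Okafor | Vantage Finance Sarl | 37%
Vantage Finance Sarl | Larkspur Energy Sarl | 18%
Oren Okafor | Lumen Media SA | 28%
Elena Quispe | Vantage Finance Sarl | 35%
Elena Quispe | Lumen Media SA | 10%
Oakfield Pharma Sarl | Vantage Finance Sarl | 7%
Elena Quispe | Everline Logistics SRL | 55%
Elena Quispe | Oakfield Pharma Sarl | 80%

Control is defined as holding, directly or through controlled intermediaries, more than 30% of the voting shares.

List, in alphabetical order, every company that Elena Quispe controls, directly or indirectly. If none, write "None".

Cinder KK, Everline Logistics SRL, Fennick Ltd, Larkspur Energy Sarl, Oakfield Pharma Sarl, Vantage Finance Sarl

Elena holds 80% of Oakfield, so Elena controls Oakfield.
Oakfield and Elena together hold 7% + 35% = 42% of Vantage, so Elena controls Vantage.
Oakfield holds 64% of Cinder, so Elena controls Cinder.
Elena holds 60% of Fennick, so Elena controls Fennick.
Elena and Fennick together hold 55% + 20% = 75% of Everline, so Elena controls Everline.
Fennick and Vantage and Oakfield together hold 57% + 18% + 15% = 90% of Larkspur, so Elena controls Larkspur.
No other company's threshold is met.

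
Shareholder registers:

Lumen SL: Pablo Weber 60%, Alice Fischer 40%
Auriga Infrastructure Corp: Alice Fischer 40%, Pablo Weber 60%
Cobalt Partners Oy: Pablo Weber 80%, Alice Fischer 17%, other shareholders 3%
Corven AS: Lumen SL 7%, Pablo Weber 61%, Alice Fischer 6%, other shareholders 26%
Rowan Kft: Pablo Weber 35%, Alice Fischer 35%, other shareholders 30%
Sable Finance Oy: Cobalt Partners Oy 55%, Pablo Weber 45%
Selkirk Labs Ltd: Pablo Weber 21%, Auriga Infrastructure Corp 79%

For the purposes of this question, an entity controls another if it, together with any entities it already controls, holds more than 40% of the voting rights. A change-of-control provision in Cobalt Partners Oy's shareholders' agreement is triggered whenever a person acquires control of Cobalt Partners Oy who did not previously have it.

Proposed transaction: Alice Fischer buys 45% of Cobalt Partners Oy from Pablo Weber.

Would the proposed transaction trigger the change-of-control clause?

Yes

The purchase adds only to Alice's holdings (Pablo's stake shrinks), so Alice is the only person who could newly come to control Cobalt.
Alice's largest direct stake is 40% in Lumen, which does not meet the threshold, so Alice controls no company.
In Cobalt, Alice's side holds only 17%, not > 40%.
So before the transaction, Alice does not control Cobalt.
After the purchase, Alice's direct stake in Cobalt rises to 17% + 45% = 62%, and Pablo's stake falls to 35%.
Alice holds 62% of Cobalt, so Alice controls Cobalt.
Alice did not control Cobalt before and does after, so the clause is triggered.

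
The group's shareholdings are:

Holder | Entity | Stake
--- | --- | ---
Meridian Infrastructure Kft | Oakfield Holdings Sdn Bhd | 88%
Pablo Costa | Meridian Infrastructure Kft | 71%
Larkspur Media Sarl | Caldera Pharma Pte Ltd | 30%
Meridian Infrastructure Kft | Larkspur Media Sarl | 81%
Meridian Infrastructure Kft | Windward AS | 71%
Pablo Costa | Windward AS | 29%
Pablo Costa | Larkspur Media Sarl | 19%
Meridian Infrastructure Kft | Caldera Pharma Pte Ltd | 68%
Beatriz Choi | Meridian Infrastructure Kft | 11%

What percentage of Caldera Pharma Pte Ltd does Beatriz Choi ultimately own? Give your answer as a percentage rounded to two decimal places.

10.15%

Beatriz reaches Caldera along 2 paths.
Via Meridian → Larkspur: 11% × 81% × 30% = 2.673%.
Via Meridian: 11% × 68% = 7.48%.
Total: 2.673% + 7.48% = 10.153%.
Rounded: 10.15%.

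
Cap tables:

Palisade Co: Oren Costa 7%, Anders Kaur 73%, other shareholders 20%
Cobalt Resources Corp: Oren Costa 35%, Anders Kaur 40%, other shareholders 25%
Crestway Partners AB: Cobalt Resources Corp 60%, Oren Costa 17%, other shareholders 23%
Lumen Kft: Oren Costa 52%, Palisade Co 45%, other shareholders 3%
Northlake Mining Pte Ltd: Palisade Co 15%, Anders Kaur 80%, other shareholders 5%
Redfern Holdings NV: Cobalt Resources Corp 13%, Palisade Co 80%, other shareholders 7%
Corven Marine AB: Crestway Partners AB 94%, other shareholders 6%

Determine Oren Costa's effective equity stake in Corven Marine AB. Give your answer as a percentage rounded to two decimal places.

35.72%

Oren reaches Corven along 2 paths.
Via Cobalt → Crestway: 35% × 60% × 94% = 19.74%.
Via Crestway: 17% × 94% = 15.98%.
Total: 19.74% + 15.98% = 35.72%.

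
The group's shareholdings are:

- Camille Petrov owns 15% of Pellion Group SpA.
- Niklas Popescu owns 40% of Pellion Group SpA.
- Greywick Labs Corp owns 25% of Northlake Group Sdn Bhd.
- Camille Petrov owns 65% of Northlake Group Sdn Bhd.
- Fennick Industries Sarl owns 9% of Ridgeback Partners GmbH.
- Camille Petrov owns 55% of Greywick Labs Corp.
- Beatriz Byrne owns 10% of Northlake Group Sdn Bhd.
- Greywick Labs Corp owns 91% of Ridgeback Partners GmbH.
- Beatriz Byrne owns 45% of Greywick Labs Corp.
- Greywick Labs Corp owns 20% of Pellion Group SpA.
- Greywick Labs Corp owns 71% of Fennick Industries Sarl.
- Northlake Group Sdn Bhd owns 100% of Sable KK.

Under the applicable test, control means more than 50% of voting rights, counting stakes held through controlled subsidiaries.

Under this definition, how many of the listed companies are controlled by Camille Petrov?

5

Camille holds 55% of Greywick, so Camille controls Greywick.
Greywick and Camille together hold 25% + 65% = 90% of Northlake, so Camille controls Northlake.
Greywick holds 71% of Fennick, so Camille controls Fennick.
Northlake holds 100% of Sable, so Camille controls Sable.
Fennick and Greywick together hold 9% + 91% = 100% of Ridgeback, so Camille controls Ridgeback.
No other company's threshold is met.
Camille controls 5 companies.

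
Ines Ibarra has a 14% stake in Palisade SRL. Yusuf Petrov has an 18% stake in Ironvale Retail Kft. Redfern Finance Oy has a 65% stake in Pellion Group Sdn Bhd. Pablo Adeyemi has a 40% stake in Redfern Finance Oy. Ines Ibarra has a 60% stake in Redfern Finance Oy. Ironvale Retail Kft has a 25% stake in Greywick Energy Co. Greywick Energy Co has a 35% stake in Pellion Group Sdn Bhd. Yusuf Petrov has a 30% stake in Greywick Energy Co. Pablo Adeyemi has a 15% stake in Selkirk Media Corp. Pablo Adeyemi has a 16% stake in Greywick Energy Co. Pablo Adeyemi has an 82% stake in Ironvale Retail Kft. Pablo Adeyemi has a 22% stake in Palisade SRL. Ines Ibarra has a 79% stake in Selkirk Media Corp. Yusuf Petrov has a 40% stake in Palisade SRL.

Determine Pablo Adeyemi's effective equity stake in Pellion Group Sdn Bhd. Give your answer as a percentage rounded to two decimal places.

Pablo reaches Pellion along 3 paths.
Via Ironvale → Greywick: 82% × 25% × 35% = 7.175%.
Via Greywick: 16% × 35% = 5.6%.
Via Redfern: 40% × 65% = 26%.
Total: 7.175% + 5.6% + 26% = 38.775%.
Rounded: 38.78%.

38.78%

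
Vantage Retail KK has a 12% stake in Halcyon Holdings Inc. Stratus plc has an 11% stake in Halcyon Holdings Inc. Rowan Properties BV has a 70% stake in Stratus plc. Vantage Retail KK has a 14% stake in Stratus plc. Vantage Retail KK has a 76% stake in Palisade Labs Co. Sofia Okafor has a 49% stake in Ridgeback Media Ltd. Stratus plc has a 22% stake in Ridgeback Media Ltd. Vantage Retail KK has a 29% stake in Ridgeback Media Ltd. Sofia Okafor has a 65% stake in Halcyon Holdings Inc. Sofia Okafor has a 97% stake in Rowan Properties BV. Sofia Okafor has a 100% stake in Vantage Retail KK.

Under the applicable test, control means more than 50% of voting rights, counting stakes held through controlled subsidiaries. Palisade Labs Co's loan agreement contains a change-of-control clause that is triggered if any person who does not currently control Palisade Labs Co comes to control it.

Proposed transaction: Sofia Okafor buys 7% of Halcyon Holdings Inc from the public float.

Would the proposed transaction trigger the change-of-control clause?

The purchase changes only Sofia's holdings, so Sofia is the only person who could newly come to control Palisade.
Sofia holds 100% of Vantage, so Sofia controls Vantage.
Vantage holds 76% of Palisade, so Sofia controls Palisade.
So Sofia already controls Palisade before the transaction.
After the purchase, Sofia's direct stake in Halcyon rises to 65% + 7% = 72%.
Sofia controlled Palisade already, so this is not a new person acquiring control; every other person's position is unchanged or reduced.
No new person acquires control, so the clause is not triggered.

No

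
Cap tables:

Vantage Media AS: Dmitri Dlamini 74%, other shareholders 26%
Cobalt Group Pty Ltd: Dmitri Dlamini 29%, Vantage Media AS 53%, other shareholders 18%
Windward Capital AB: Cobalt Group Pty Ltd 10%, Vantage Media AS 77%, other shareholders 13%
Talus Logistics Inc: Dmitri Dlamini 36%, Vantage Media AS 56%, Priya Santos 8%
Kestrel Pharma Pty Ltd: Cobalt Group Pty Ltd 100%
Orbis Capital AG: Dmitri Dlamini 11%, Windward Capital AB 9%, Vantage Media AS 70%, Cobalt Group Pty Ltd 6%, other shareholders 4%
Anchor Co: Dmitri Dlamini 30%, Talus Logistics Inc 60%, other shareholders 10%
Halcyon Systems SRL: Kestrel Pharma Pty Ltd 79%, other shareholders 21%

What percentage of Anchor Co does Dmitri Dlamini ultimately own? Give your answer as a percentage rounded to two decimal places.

76.46%

Dmitri reaches Anchor along 3 paths.
Direct stake: 30% = 30%.
Via Talus: 36% × 60% = 21.6%.
Via Vantage → Talus: 74% × 56% × 60% = 24.864%.
Total: 30% + 21.6% + 24.864% = 76.464%.
Rounded: 76.46%.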